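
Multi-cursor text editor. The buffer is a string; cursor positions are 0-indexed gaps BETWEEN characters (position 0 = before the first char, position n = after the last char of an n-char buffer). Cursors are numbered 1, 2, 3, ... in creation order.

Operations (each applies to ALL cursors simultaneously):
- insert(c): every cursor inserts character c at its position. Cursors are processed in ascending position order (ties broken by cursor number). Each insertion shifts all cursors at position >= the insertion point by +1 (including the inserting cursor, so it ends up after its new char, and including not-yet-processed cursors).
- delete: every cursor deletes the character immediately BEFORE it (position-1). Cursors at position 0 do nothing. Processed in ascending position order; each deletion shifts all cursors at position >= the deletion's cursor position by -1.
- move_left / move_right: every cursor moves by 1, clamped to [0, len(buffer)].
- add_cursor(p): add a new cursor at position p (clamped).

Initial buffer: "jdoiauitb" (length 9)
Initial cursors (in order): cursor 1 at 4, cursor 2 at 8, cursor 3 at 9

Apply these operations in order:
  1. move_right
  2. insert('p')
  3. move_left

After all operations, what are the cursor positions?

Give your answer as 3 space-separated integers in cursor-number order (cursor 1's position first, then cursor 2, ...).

Answer: 5 11 11

Derivation:
After op 1 (move_right): buffer="jdoiauitb" (len 9), cursors c1@5 c2@9 c3@9, authorship .........
After op 2 (insert('p')): buffer="jdoiapuitbpp" (len 12), cursors c1@6 c2@12 c3@12, authorship .....1....23
After op 3 (move_left): buffer="jdoiapuitbpp" (len 12), cursors c1@5 c2@11 c3@11, authorship .....1....23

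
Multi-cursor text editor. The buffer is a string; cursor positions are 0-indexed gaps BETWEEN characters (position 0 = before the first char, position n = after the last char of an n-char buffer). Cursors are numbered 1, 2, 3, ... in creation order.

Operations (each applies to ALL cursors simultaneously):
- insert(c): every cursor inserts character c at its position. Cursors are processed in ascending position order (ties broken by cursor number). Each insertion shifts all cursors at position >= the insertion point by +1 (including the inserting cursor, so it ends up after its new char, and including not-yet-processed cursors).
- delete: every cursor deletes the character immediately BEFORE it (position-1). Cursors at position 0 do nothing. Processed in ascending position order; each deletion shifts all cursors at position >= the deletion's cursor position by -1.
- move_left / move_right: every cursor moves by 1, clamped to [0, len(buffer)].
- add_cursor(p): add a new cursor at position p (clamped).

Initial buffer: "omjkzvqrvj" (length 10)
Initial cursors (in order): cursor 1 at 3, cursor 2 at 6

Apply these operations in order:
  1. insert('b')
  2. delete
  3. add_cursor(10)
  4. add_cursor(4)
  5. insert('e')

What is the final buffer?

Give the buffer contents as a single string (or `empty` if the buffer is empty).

After op 1 (insert('b')): buffer="omjbkzvbqrvj" (len 12), cursors c1@4 c2@8, authorship ...1...2....
After op 2 (delete): buffer="omjkzvqrvj" (len 10), cursors c1@3 c2@6, authorship ..........
After op 3 (add_cursor(10)): buffer="omjkzvqrvj" (len 10), cursors c1@3 c2@6 c3@10, authorship ..........
After op 4 (add_cursor(4)): buffer="omjkzvqrvj" (len 10), cursors c1@3 c4@4 c2@6 c3@10, authorship ..........
After op 5 (insert('e')): buffer="omjekezveqrvje" (len 14), cursors c1@4 c4@6 c2@9 c3@14, authorship ...1.4..2....3

Answer: omjekezveqrvje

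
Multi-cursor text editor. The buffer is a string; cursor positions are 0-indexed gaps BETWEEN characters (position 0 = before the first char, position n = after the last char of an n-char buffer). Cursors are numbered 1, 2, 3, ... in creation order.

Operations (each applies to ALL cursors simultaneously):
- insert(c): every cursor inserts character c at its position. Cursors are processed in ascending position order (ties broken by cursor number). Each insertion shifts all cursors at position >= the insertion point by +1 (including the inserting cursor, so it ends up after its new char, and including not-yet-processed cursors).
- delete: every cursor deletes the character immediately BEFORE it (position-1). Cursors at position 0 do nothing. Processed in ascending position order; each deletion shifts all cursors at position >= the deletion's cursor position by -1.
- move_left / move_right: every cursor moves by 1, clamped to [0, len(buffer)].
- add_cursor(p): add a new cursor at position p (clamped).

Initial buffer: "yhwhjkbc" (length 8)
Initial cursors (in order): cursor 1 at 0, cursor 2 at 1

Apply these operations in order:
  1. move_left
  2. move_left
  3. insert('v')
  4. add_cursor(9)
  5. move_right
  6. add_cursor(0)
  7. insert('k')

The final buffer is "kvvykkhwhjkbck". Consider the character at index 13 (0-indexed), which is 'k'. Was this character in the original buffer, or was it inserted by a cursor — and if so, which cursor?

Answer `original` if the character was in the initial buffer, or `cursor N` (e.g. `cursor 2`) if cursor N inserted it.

Answer: cursor 3

Derivation:
After op 1 (move_left): buffer="yhwhjkbc" (len 8), cursors c1@0 c2@0, authorship ........
After op 2 (move_left): buffer="yhwhjkbc" (len 8), cursors c1@0 c2@0, authorship ........
After op 3 (insert('v')): buffer="vvyhwhjkbc" (len 10), cursors c1@2 c2@2, authorship 12........
After op 4 (add_cursor(9)): buffer="vvyhwhjkbc" (len 10), cursors c1@2 c2@2 c3@9, authorship 12........
After op 5 (move_right): buffer="vvyhwhjkbc" (len 10), cursors c1@3 c2@3 c3@10, authorship 12........
After op 6 (add_cursor(0)): buffer="vvyhwhjkbc" (len 10), cursors c4@0 c1@3 c2@3 c3@10, authorship 12........
After op 7 (insert('k')): buffer="kvvykkhwhjkbck" (len 14), cursors c4@1 c1@6 c2@6 c3@14, authorship 412.12.......3
Authorship (.=original, N=cursor N): 4 1 2 . 1 2 . . . . . . . 3
Index 13: author = 3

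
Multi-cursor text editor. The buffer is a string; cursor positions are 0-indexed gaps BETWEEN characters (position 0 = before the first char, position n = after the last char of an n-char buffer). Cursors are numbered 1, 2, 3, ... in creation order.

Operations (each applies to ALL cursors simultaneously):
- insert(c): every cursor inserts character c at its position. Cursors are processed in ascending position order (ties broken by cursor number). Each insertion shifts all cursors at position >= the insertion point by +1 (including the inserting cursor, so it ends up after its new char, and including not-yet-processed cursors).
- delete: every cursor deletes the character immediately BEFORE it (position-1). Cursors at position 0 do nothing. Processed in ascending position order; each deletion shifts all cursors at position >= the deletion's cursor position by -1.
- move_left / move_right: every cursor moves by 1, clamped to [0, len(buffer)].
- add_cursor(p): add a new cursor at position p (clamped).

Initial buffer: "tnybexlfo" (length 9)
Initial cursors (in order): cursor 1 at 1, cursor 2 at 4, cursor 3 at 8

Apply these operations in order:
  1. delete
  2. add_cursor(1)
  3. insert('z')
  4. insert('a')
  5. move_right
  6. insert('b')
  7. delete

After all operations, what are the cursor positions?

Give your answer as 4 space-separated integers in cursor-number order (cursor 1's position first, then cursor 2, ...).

After op 1 (delete): buffer="nyexlo" (len 6), cursors c1@0 c2@2 c3@5, authorship ......
After op 2 (add_cursor(1)): buffer="nyexlo" (len 6), cursors c1@0 c4@1 c2@2 c3@5, authorship ......
After op 3 (insert('z')): buffer="znzyzexlzo" (len 10), cursors c1@1 c4@3 c2@5 c3@9, authorship 1.4.2...3.
After op 4 (insert('a')): buffer="zanzayzaexlzao" (len 14), cursors c1@2 c4@5 c2@8 c3@13, authorship 11.44.22...33.
After op 5 (move_right): buffer="zanzayzaexlzao" (len 14), cursors c1@3 c4@6 c2@9 c3@14, authorship 11.44.22...33.
After op 6 (insert('b')): buffer="zanbzaybzaebxlzaob" (len 18), cursors c1@4 c4@8 c2@12 c3@18, authorship 11.144.422.2..33.3
After op 7 (delete): buffer="zanzayzaexlzao" (len 14), cursors c1@3 c4@6 c2@9 c3@14, authorship 11.44.22...33.

Answer: 3 9 14 6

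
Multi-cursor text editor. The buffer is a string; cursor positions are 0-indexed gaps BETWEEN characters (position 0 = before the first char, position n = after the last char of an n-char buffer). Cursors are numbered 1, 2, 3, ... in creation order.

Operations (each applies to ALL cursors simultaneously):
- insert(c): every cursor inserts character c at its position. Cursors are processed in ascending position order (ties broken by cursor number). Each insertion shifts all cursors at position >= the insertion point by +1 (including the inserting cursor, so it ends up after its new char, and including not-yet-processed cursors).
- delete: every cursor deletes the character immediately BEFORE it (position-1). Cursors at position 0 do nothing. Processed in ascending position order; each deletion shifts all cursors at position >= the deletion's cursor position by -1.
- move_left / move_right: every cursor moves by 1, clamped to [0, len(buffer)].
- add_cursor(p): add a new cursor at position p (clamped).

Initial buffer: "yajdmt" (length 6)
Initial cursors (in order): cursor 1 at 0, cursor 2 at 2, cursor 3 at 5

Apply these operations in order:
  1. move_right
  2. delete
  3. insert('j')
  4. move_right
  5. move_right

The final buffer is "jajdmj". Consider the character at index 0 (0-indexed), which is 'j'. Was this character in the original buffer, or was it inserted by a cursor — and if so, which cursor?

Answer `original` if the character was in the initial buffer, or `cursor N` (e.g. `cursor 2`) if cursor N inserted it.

After op 1 (move_right): buffer="yajdmt" (len 6), cursors c1@1 c2@3 c3@6, authorship ......
After op 2 (delete): buffer="adm" (len 3), cursors c1@0 c2@1 c3@3, authorship ...
After op 3 (insert('j')): buffer="jajdmj" (len 6), cursors c1@1 c2@3 c3@6, authorship 1.2..3
After op 4 (move_right): buffer="jajdmj" (len 6), cursors c1@2 c2@4 c3@6, authorship 1.2..3
After op 5 (move_right): buffer="jajdmj" (len 6), cursors c1@3 c2@5 c3@6, authorship 1.2..3
Authorship (.=original, N=cursor N): 1 . 2 . . 3
Index 0: author = 1

Answer: cursor 1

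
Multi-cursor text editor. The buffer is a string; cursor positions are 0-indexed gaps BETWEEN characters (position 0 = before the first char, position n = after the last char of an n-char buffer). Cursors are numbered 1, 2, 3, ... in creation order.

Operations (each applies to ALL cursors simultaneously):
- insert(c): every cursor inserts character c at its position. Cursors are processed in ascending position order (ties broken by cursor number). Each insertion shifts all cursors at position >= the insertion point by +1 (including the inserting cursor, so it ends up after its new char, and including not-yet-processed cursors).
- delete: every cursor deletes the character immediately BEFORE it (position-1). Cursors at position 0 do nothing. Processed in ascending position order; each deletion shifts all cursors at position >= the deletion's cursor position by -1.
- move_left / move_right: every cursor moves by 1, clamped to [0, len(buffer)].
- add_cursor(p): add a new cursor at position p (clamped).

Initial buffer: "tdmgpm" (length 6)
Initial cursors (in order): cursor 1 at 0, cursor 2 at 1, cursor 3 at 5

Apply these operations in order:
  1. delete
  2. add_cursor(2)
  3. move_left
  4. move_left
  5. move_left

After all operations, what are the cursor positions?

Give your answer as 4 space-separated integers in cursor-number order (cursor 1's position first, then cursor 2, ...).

After op 1 (delete): buffer="dmgm" (len 4), cursors c1@0 c2@0 c3@3, authorship ....
After op 2 (add_cursor(2)): buffer="dmgm" (len 4), cursors c1@0 c2@0 c4@2 c3@3, authorship ....
After op 3 (move_left): buffer="dmgm" (len 4), cursors c1@0 c2@0 c4@1 c3@2, authorship ....
After op 4 (move_left): buffer="dmgm" (len 4), cursors c1@0 c2@0 c4@0 c3@1, authorship ....
After op 5 (move_left): buffer="dmgm" (len 4), cursors c1@0 c2@0 c3@0 c4@0, authorship ....

Answer: 0 0 0 0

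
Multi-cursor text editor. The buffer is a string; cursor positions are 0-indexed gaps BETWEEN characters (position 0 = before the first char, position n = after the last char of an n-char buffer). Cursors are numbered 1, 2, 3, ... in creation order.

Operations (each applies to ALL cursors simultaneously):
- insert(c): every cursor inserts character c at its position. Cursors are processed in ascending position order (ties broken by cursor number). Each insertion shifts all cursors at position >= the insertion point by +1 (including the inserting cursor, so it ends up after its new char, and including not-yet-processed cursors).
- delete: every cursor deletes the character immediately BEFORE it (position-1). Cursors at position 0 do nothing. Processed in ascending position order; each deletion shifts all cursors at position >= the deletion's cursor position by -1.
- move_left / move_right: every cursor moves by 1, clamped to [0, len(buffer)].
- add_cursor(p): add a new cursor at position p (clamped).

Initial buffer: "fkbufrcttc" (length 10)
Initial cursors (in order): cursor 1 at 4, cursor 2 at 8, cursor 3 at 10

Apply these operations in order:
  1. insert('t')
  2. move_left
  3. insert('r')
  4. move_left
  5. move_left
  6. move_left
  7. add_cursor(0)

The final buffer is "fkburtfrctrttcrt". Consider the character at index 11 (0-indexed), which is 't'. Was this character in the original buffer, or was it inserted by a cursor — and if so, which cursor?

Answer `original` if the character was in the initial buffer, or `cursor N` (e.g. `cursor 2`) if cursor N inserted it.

After op 1 (insert('t')): buffer="fkbutfrctttct" (len 13), cursors c1@5 c2@10 c3@13, authorship ....1....2..3
After op 2 (move_left): buffer="fkbutfrctttct" (len 13), cursors c1@4 c2@9 c3@12, authorship ....1....2..3
After op 3 (insert('r')): buffer="fkburtfrctrttcrt" (len 16), cursors c1@5 c2@11 c3@15, authorship ....11....22..33
After op 4 (move_left): buffer="fkburtfrctrttcrt" (len 16), cursors c1@4 c2@10 c3@14, authorship ....11....22..33
After op 5 (move_left): buffer="fkburtfrctrttcrt" (len 16), cursors c1@3 c2@9 c3@13, authorship ....11....22..33
After op 6 (move_left): buffer="fkburtfrctrttcrt" (len 16), cursors c1@2 c2@8 c3@12, authorship ....11....22..33
After op 7 (add_cursor(0)): buffer="fkburtfrctrttcrt" (len 16), cursors c4@0 c1@2 c2@8 c3@12, authorship ....11....22..33
Authorship (.=original, N=cursor N): . . . . 1 1 . . . . 2 2 . . 3 3
Index 11: author = 2

Answer: cursor 2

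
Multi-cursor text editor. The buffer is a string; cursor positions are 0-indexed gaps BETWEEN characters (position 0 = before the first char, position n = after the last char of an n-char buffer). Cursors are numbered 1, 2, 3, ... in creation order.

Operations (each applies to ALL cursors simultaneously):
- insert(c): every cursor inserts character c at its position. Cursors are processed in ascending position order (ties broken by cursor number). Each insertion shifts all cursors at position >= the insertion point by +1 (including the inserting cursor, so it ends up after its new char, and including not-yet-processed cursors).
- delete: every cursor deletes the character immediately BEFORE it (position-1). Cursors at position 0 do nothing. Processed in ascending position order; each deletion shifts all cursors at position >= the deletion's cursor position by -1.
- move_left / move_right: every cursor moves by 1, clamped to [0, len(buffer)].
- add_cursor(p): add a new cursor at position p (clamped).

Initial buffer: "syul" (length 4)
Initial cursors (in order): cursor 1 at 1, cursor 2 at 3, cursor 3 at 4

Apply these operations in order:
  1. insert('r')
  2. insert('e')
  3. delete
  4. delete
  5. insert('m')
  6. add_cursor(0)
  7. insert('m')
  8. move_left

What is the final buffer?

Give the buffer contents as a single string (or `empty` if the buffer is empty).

Answer: msmmyummlmm

Derivation:
After op 1 (insert('r')): buffer="sryurlr" (len 7), cursors c1@2 c2@5 c3@7, authorship .1..2.3
After op 2 (insert('e')): buffer="sreyurelre" (len 10), cursors c1@3 c2@7 c3@10, authorship .11..22.33
After op 3 (delete): buffer="sryurlr" (len 7), cursors c1@2 c2@5 c3@7, authorship .1..2.3
After op 4 (delete): buffer="syul" (len 4), cursors c1@1 c2@3 c3@4, authorship ....
After op 5 (insert('m')): buffer="smyumlm" (len 7), cursors c1@2 c2@5 c3@7, authorship .1..2.3
After op 6 (add_cursor(0)): buffer="smyumlm" (len 7), cursors c4@0 c1@2 c2@5 c3@7, authorship .1..2.3
After op 7 (insert('m')): buffer="msmmyummlmm" (len 11), cursors c4@1 c1@4 c2@8 c3@11, authorship 4.11..22.33
After op 8 (move_left): buffer="msmmyummlmm" (len 11), cursors c4@0 c1@3 c2@7 c3@10, authorship 4.11..22.33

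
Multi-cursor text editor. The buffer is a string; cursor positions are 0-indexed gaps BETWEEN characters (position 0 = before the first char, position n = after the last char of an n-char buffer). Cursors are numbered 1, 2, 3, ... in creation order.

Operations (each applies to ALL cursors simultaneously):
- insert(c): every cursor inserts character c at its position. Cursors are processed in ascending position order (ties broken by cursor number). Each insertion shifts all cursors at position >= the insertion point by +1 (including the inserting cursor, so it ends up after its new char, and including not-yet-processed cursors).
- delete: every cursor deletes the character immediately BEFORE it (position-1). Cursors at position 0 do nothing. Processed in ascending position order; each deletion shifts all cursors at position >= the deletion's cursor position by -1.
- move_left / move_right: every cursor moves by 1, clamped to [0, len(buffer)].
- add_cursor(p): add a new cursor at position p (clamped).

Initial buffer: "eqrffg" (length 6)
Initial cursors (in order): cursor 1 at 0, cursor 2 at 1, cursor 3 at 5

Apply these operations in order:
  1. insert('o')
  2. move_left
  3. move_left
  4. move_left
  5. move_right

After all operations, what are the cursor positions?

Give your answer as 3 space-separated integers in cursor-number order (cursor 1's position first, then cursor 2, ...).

After op 1 (insert('o')): buffer="oeoqrffog" (len 9), cursors c1@1 c2@3 c3@8, authorship 1.2....3.
After op 2 (move_left): buffer="oeoqrffog" (len 9), cursors c1@0 c2@2 c3@7, authorship 1.2....3.
After op 3 (move_left): buffer="oeoqrffog" (len 9), cursors c1@0 c2@1 c3@6, authorship 1.2....3.
After op 4 (move_left): buffer="oeoqrffog" (len 9), cursors c1@0 c2@0 c3@5, authorship 1.2....3.
After op 5 (move_right): buffer="oeoqrffog" (len 9), cursors c1@1 c2@1 c3@6, authorship 1.2....3.

Answer: 1 1 6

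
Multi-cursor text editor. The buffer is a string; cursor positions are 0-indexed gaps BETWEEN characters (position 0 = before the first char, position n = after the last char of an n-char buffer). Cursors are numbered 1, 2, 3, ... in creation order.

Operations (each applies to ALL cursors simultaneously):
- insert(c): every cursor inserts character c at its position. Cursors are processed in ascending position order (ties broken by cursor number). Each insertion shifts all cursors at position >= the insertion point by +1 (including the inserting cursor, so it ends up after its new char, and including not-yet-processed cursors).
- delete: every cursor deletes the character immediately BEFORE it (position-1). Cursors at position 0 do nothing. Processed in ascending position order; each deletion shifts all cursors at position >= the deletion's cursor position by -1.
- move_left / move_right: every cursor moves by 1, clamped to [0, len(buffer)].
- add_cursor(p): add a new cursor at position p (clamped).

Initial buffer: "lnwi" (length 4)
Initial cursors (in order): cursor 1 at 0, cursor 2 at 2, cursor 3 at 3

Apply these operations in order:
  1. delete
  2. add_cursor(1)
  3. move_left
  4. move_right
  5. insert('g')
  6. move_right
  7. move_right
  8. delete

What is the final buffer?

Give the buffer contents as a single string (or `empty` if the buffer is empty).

After op 1 (delete): buffer="li" (len 2), cursors c1@0 c2@1 c3@1, authorship ..
After op 2 (add_cursor(1)): buffer="li" (len 2), cursors c1@0 c2@1 c3@1 c4@1, authorship ..
After op 3 (move_left): buffer="li" (len 2), cursors c1@0 c2@0 c3@0 c4@0, authorship ..
After op 4 (move_right): buffer="li" (len 2), cursors c1@1 c2@1 c3@1 c4@1, authorship ..
After op 5 (insert('g')): buffer="lggggi" (len 6), cursors c1@5 c2@5 c3@5 c4@5, authorship .1234.
After op 6 (move_right): buffer="lggggi" (len 6), cursors c1@6 c2@6 c3@6 c4@6, authorship .1234.
After op 7 (move_right): buffer="lggggi" (len 6), cursors c1@6 c2@6 c3@6 c4@6, authorship .1234.
After op 8 (delete): buffer="lg" (len 2), cursors c1@2 c2@2 c3@2 c4@2, authorship .1

Answer: lg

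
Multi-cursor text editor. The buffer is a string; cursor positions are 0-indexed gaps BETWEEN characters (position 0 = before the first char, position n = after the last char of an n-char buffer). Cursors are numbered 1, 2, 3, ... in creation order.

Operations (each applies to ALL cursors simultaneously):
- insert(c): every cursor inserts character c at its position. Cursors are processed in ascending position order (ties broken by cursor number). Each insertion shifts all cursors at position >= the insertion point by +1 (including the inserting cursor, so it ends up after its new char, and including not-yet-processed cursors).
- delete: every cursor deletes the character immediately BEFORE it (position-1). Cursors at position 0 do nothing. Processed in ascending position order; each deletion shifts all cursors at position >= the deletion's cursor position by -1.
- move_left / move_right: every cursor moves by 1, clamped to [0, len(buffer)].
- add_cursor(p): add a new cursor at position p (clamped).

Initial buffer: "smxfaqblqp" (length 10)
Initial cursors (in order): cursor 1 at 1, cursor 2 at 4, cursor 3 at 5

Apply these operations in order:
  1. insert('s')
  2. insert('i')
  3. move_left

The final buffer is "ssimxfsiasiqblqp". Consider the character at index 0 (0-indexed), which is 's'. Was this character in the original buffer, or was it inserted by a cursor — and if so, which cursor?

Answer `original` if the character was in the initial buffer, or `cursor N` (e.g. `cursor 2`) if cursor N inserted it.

After op 1 (insert('s')): buffer="ssmxfsasqblqp" (len 13), cursors c1@2 c2@6 c3@8, authorship .1...2.3.....
After op 2 (insert('i')): buffer="ssimxfsiasiqblqp" (len 16), cursors c1@3 c2@8 c3@11, authorship .11...22.33.....
After op 3 (move_left): buffer="ssimxfsiasiqblqp" (len 16), cursors c1@2 c2@7 c3@10, authorship .11...22.33.....
Authorship (.=original, N=cursor N): . 1 1 . . . 2 2 . 3 3 . . . . .
Index 0: author = original

Answer: original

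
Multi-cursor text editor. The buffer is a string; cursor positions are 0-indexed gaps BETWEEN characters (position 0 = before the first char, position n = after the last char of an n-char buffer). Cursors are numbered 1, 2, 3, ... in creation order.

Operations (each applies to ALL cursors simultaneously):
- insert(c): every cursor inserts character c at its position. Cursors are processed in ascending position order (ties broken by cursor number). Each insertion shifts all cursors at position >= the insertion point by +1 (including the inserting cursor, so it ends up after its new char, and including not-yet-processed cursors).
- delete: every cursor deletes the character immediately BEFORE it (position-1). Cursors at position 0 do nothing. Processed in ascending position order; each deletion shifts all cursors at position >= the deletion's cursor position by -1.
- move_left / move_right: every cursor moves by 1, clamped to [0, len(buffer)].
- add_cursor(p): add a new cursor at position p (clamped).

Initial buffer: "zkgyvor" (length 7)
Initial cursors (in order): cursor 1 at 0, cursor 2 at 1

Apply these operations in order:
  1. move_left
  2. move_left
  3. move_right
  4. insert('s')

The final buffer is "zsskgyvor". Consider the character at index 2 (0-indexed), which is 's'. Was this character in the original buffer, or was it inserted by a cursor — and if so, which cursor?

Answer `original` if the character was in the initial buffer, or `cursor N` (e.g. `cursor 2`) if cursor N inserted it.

Answer: cursor 2

Derivation:
After op 1 (move_left): buffer="zkgyvor" (len 7), cursors c1@0 c2@0, authorship .......
After op 2 (move_left): buffer="zkgyvor" (len 7), cursors c1@0 c2@0, authorship .......
After op 3 (move_right): buffer="zkgyvor" (len 7), cursors c1@1 c2@1, authorship .......
After op 4 (insert('s')): buffer="zsskgyvor" (len 9), cursors c1@3 c2@3, authorship .12......
Authorship (.=original, N=cursor N): . 1 2 . . . . . .
Index 2: author = 2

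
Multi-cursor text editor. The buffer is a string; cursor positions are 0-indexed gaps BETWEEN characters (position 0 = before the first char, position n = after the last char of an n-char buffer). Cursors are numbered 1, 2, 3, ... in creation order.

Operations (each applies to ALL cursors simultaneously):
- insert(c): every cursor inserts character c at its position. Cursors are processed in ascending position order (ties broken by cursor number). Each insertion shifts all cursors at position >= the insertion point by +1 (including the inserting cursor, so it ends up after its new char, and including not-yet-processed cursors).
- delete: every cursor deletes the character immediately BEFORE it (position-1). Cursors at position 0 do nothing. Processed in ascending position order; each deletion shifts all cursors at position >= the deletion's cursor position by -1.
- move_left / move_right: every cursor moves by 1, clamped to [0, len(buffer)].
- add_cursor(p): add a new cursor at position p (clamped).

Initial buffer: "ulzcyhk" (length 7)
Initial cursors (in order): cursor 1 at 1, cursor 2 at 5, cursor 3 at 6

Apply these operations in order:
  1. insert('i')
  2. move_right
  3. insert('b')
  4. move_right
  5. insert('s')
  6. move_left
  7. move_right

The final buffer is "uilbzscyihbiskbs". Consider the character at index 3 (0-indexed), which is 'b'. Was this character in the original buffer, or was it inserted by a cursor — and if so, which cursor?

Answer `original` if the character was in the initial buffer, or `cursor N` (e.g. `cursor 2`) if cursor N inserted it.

Answer: cursor 1

Derivation:
After op 1 (insert('i')): buffer="uilzcyihik" (len 10), cursors c1@2 c2@7 c3@9, authorship .1....2.3.
After op 2 (move_right): buffer="uilzcyihik" (len 10), cursors c1@3 c2@8 c3@10, authorship .1....2.3.
After op 3 (insert('b')): buffer="uilbzcyihbikb" (len 13), cursors c1@4 c2@10 c3@13, authorship .1.1...2.23.3
After op 4 (move_right): buffer="uilbzcyihbikb" (len 13), cursors c1@5 c2@11 c3@13, authorship .1.1...2.23.3
After op 5 (insert('s')): buffer="uilbzscyihbiskbs" (len 16), cursors c1@6 c2@13 c3@16, authorship .1.1.1..2.232.33
After op 6 (move_left): buffer="uilbzscyihbiskbs" (len 16), cursors c1@5 c2@12 c3@15, authorship .1.1.1..2.232.33
After op 7 (move_right): buffer="uilbzscyihbiskbs" (len 16), cursors c1@6 c2@13 c3@16, authorship .1.1.1..2.232.33
Authorship (.=original, N=cursor N): . 1 . 1 . 1 . . 2 . 2 3 2 . 3 3
Index 3: author = 1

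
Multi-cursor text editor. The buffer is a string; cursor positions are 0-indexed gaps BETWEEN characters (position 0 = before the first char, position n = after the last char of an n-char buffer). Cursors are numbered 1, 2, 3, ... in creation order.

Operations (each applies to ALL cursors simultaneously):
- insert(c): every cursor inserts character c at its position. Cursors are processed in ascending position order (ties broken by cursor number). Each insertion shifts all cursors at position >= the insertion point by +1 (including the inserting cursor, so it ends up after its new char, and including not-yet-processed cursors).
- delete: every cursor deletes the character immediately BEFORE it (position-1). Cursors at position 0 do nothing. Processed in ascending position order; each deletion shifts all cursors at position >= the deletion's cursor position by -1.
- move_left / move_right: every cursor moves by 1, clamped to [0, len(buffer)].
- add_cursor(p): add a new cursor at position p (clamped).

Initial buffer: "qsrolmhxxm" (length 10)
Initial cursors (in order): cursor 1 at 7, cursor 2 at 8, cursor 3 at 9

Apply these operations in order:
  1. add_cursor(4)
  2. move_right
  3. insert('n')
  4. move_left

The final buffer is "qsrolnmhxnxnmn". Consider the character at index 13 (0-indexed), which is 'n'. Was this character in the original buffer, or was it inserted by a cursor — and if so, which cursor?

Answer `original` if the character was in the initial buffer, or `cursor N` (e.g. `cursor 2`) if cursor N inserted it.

Answer: cursor 3

Derivation:
After op 1 (add_cursor(4)): buffer="qsrolmhxxm" (len 10), cursors c4@4 c1@7 c2@8 c3@9, authorship ..........
After op 2 (move_right): buffer="qsrolmhxxm" (len 10), cursors c4@5 c1@8 c2@9 c3@10, authorship ..........
After op 3 (insert('n')): buffer="qsrolnmhxnxnmn" (len 14), cursors c4@6 c1@10 c2@12 c3@14, authorship .....4...1.2.3
After op 4 (move_left): buffer="qsrolnmhxnxnmn" (len 14), cursors c4@5 c1@9 c2@11 c3@13, authorship .....4...1.2.3
Authorship (.=original, N=cursor N): . . . . . 4 . . . 1 . 2 . 3
Index 13: author = 3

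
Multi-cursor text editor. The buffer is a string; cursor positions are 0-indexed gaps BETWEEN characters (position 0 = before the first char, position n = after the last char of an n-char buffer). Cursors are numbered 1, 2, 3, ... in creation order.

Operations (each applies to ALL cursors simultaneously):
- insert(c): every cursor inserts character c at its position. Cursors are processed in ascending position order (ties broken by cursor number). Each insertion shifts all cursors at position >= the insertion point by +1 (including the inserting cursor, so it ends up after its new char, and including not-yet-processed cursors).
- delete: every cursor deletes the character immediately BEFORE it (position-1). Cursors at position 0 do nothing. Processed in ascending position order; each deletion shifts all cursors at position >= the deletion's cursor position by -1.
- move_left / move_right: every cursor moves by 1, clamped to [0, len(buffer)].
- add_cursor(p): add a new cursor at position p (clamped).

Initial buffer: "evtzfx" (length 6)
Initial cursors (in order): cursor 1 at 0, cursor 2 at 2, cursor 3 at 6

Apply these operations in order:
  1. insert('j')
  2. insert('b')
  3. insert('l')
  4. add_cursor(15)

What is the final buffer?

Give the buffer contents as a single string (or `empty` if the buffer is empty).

Answer: jblevjbltzfxjbl

Derivation:
After op 1 (insert('j')): buffer="jevjtzfxj" (len 9), cursors c1@1 c2@4 c3@9, authorship 1..2....3
After op 2 (insert('b')): buffer="jbevjbtzfxjb" (len 12), cursors c1@2 c2@6 c3@12, authorship 11..22....33
After op 3 (insert('l')): buffer="jblevjbltzfxjbl" (len 15), cursors c1@3 c2@8 c3@15, authorship 111..222....333
After op 4 (add_cursor(15)): buffer="jblevjbltzfxjbl" (len 15), cursors c1@3 c2@8 c3@15 c4@15, authorship 111..222....333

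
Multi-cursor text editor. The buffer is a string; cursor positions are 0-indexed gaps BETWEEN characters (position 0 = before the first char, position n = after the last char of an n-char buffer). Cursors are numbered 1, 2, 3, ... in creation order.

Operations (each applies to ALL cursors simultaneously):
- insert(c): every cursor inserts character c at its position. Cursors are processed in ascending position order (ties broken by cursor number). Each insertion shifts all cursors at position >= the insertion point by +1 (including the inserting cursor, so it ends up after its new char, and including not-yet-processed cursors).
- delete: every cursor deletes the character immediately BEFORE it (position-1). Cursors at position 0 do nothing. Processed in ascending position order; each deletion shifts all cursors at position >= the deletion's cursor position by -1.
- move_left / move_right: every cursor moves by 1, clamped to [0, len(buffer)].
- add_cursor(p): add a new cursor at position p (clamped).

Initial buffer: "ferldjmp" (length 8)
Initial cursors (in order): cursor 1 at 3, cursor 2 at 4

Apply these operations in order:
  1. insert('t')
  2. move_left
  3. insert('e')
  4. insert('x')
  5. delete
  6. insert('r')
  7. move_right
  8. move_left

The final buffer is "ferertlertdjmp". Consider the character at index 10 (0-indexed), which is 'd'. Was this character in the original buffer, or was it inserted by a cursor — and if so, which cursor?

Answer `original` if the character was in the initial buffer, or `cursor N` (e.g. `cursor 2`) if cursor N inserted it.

After op 1 (insert('t')): buffer="fertltdjmp" (len 10), cursors c1@4 c2@6, authorship ...1.2....
After op 2 (move_left): buffer="fertltdjmp" (len 10), cursors c1@3 c2@5, authorship ...1.2....
After op 3 (insert('e')): buffer="feretletdjmp" (len 12), cursors c1@4 c2@7, authorship ...11.22....
After op 4 (insert('x')): buffer="ferextlextdjmp" (len 14), cursors c1@5 c2@9, authorship ...111.222....
After op 5 (delete): buffer="feretletdjmp" (len 12), cursors c1@4 c2@7, authorship ...11.22....
After op 6 (insert('r')): buffer="ferertlertdjmp" (len 14), cursors c1@5 c2@9, authorship ...111.222....
After op 7 (move_right): buffer="ferertlertdjmp" (len 14), cursors c1@6 c2@10, authorship ...111.222....
After op 8 (move_left): buffer="ferertlertdjmp" (len 14), cursors c1@5 c2@9, authorship ...111.222....
Authorship (.=original, N=cursor N): . . . 1 1 1 . 2 2 2 . . . .
Index 10: author = original

Answer: original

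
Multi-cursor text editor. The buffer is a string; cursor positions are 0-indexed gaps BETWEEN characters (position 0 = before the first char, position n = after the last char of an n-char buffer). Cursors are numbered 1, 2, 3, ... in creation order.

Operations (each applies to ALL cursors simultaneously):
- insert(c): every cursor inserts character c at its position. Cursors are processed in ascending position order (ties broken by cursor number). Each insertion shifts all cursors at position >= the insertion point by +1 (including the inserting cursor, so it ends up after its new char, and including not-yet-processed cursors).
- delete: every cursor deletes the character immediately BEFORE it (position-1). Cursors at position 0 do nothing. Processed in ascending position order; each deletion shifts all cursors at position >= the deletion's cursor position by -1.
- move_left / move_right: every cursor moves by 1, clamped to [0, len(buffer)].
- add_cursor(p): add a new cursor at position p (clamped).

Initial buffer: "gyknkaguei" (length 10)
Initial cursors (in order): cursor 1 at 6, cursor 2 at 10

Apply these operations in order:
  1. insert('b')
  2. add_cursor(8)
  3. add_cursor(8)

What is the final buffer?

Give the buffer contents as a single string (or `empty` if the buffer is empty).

Answer: gyknkabgueib

Derivation:
After op 1 (insert('b')): buffer="gyknkabgueib" (len 12), cursors c1@7 c2@12, authorship ......1....2
After op 2 (add_cursor(8)): buffer="gyknkabgueib" (len 12), cursors c1@7 c3@8 c2@12, authorship ......1....2
After op 3 (add_cursor(8)): buffer="gyknkabgueib" (len 12), cursors c1@7 c3@8 c4@8 c2@12, authorship ......1....2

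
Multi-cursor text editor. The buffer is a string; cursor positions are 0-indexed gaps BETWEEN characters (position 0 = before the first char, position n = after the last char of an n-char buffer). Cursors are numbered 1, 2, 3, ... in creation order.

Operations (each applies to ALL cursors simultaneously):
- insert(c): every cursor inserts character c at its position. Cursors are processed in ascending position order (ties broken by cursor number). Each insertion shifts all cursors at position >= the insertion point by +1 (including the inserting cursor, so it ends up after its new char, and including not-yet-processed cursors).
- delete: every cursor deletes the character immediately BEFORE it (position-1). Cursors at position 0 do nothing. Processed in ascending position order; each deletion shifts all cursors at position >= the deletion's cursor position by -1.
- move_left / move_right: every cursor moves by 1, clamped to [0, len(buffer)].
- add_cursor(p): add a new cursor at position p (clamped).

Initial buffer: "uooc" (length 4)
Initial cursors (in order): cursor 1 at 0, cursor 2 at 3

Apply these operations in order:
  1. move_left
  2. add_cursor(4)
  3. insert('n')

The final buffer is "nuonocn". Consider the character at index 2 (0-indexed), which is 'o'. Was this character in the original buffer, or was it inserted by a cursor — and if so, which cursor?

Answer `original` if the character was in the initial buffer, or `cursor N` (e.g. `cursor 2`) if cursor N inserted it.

After op 1 (move_left): buffer="uooc" (len 4), cursors c1@0 c2@2, authorship ....
After op 2 (add_cursor(4)): buffer="uooc" (len 4), cursors c1@0 c2@2 c3@4, authorship ....
After op 3 (insert('n')): buffer="nuonocn" (len 7), cursors c1@1 c2@4 c3@7, authorship 1..2..3
Authorship (.=original, N=cursor N): 1 . . 2 . . 3
Index 2: author = original

Answer: original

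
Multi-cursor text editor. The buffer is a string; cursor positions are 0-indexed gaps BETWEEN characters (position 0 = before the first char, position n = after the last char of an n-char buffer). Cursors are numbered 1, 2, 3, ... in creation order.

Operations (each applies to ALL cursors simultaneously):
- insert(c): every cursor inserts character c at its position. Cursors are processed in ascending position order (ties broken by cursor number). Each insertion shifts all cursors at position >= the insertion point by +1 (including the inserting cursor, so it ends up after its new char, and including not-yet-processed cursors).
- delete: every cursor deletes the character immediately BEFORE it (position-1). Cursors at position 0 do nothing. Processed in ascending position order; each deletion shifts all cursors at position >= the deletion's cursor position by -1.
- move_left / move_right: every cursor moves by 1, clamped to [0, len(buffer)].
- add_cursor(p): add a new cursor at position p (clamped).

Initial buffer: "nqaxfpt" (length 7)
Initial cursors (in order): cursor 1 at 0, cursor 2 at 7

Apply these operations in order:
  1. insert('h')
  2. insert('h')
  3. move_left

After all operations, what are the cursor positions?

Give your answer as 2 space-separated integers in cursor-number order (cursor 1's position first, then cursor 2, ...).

After op 1 (insert('h')): buffer="hnqaxfpth" (len 9), cursors c1@1 c2@9, authorship 1.......2
After op 2 (insert('h')): buffer="hhnqaxfpthh" (len 11), cursors c1@2 c2@11, authorship 11.......22
After op 3 (move_left): buffer="hhnqaxfpthh" (len 11), cursors c1@1 c2@10, authorship 11.......22

Answer: 1 10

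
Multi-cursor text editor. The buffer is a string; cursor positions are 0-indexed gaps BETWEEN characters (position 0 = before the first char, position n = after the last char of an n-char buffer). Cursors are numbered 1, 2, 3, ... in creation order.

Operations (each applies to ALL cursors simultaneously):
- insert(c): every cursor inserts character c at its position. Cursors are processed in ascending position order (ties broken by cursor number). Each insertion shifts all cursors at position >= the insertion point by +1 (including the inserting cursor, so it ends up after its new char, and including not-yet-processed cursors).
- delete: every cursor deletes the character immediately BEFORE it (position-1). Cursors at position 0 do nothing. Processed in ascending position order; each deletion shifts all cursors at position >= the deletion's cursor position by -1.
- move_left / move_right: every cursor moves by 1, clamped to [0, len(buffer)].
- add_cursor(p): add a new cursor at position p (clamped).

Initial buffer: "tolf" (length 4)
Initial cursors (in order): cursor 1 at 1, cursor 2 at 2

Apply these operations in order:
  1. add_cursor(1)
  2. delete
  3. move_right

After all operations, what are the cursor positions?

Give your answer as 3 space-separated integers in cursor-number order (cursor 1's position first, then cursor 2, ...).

After op 1 (add_cursor(1)): buffer="tolf" (len 4), cursors c1@1 c3@1 c2@2, authorship ....
After op 2 (delete): buffer="lf" (len 2), cursors c1@0 c2@0 c3@0, authorship ..
After op 3 (move_right): buffer="lf" (len 2), cursors c1@1 c2@1 c3@1, authorship ..

Answer: 1 1 1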